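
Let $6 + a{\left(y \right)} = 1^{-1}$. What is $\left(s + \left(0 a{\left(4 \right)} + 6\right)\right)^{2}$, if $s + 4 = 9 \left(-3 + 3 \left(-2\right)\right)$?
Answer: $6241$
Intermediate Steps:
$s = -85$ ($s = -4 + 9 \left(-3 + 3 \left(-2\right)\right) = -4 + 9 \left(-3 - 6\right) = -4 + 9 \left(-9\right) = -4 - 81 = -85$)
$a{\left(y \right)} = -5$ ($a{\left(y \right)} = -6 + 1^{-1} = -6 + 1 = -5$)
$\left(s + \left(0 a{\left(4 \right)} + 6\right)\right)^{2} = \left(-85 + \left(0 \left(-5\right) + 6\right)\right)^{2} = \left(-85 + \left(0 + 6\right)\right)^{2} = \left(-85 + 6\right)^{2} = \left(-79\right)^{2} = 6241$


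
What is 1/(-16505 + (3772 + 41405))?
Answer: 1/28672 ≈ 3.4877e-5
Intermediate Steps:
1/(-16505 + (3772 + 41405)) = 1/(-16505 + 45177) = 1/28672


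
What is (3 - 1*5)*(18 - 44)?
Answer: 52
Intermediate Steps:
(3 - 1*5)*(18 - 44) = (3 - 5)*(-26) = -2*(-26) = 52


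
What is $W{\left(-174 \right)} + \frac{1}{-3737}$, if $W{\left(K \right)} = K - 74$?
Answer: $- \frac{926777}{3737} \approx -248.0$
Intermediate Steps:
$W{\left(K \right)} = -74 + K$ ($W{\left(K \right)} = K - 74 = -74 + K$)
$W{\left(-174 \right)} + \frac{1}{-3737} = \left(-74 - 174\right) + \frac{1}{-3737} = -248 - \frac{1}{3737} = - \frac{926777}{3737}$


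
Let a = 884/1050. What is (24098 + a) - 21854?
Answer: 1178542/525 ≈ 2244.8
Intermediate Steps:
a = 442/525 (a = 884*(1/1050) = 442/525 ≈ 0.84190)
(24098 + a) - 21854 = (24098 + 442/525) - 21854 = 12651892/525 - 21854 = 1178542/525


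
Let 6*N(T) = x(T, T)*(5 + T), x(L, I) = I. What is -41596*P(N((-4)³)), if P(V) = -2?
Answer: 83192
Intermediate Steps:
N(T) = T*(5 + T)/6 (N(T) = (T*(5 + T))/6 = T*(5 + T)/6)
-41596*P(N((-4)³)) = -41596*(-2) = 83192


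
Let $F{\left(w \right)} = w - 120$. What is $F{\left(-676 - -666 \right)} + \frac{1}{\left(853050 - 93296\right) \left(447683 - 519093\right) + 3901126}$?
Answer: $- \frac{7052517161821}{54250132014} \approx -130.0$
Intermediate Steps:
$F{\left(w \right)} = -120 + w$
$F{\left(-676 - -666 \right)} + \frac{1}{\left(853050 - 93296\right) \left(447683 - 519093\right) + 3901126} = \left(-120 - 10\right) + \frac{1}{\left(853050 - 93296\right) \left(447683 - 519093\right) + 3901126} = \left(-120 + \left(-676 + 666\right)\right) + \frac{1}{759754 \left(-71410\right) + 3901126} = \left(-120 - 10\right) + \frac{1}{-54254033140 + 3901126} = -130 + \frac{1}{-54250132014} = -130 - \frac{1}{54250132014} = - \frac{7052517161821}{54250132014}$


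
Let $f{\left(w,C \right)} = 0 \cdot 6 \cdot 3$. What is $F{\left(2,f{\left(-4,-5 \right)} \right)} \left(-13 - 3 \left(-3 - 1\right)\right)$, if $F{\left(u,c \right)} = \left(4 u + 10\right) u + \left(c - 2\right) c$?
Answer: $-36$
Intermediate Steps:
$f{\left(w,C \right)} = 0$ ($f{\left(w,C \right)} = 0 \cdot 3 = 0$)
$F{\left(u,c \right)} = c \left(-2 + c\right) + u \left(10 + 4 u\right)$ ($F{\left(u,c \right)} = \left(10 + 4 u\right) u + \left(-2 + c\right) c = u \left(10 + 4 u\right) + c \left(-2 + c\right) = c \left(-2 + c\right) + u \left(10 + 4 u\right)$)
$F{\left(2,f{\left(-4,-5 \right)} \right)} \left(-13 - 3 \left(-3 - 1\right)\right) = \left(0^{2} - 0 + 4 \cdot 2^{2} + 10 \cdot 2\right) \left(-13 - 3 \left(-3 - 1\right)\right) = \left(0 + 0 + 4 \cdot 4 + 20\right) \left(-13 - 3 \left(-3 - 1\right)\right) = \left(0 + 0 + 16 + 20\right) \left(-13 - -12\right) = 36 \left(-13 + 12\right) = 36 \left(-1\right) = -36$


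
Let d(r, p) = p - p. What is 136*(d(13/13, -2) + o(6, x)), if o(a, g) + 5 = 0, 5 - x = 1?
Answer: -680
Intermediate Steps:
x = 4 (x = 5 - 1*1 = 5 - 1 = 4)
d(r, p) = 0
o(a, g) = -5 (o(a, g) = -5 + 0 = -5)
136*(d(13/13, -2) + o(6, x)) = 136*(0 - 5) = 136*(-5) = -680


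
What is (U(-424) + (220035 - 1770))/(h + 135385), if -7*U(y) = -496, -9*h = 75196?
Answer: 13755159/8002883 ≈ 1.7188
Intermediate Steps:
h = -75196/9 (h = -1/9*75196 = -75196/9 ≈ -8355.1)
U(y) = 496/7 (U(y) = -1/7*(-496) = 496/7)
(U(-424) + (220035 - 1770))/(h + 135385) = (496/7 + (220035 - 1770))/(-75196/9 + 135385) = (496/7 + 218265)/(1143269/9) = (1528351/7)*(9/1143269) = 13755159/8002883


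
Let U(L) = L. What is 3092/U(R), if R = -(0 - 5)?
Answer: 3092/5 ≈ 618.40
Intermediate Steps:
R = 5 (R = -1*(-5) = 5)
3092/U(R) = 3092/5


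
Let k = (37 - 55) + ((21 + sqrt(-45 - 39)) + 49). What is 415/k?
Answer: 5395/697 - 415*I*sqrt(21)/1394 ≈ 7.7403 - 1.3643*I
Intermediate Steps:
k = 52 + 2*I*sqrt(21) (k = -18 + ((21 + sqrt(-84)) + 49) = -18 + ((21 + 2*I*sqrt(21)) + 49) = -18 + (70 + 2*I*sqrt(21)) = 52 + 2*I*sqrt(21) ≈ 52.0 + 9.1651*I)
415/k = 415/(52 + 2*I*sqrt(21))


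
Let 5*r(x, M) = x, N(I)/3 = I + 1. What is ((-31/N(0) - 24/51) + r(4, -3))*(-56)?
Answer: 142856/255 ≈ 560.22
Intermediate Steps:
N(I) = 3 + 3*I (N(I) = 3*(I + 1) = 3*(1 + I) = 3 + 3*I)
r(x, M) = x/5
((-31/N(0) - 24/51) + r(4, -3))*(-56) = ((-31/(3 + 3*0) - 24/51) + (1/5)*4)*(-56) = ((-31/(3 + 0) - 24*1/51) + 4/5)*(-56) = ((-31/3 - 8/17) + 4/5)*(-56) = (-551/51 + 4/5)*(-56) = -2551/255*(-56) = 142856/255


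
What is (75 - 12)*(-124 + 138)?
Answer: 882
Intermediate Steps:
(75 - 12)*(-124 + 138) = 63*14 = 882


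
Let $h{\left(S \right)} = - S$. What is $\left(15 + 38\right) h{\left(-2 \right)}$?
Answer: $106$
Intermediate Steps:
$\left(15 + 38\right) h{\left(-2 \right)} = \left(15 + 38\right) \left(\left(-1\right) \left(-2\right)\right) = 53 \cdot 2 = 106$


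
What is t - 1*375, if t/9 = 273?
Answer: 2082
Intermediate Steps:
t = 2457 (t = 9*273 = 2457)
t - 1*375 = 2457 - 1*375 = 2457 - 375 = 2082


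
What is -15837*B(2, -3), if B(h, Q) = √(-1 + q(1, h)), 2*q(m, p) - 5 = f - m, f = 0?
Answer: -15837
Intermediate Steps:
q(m, p) = 5/2 - m/2 (q(m, p) = 5/2 + (0 - m)/2 = 5/2 + (-m)/2 = 5/2 - m/2)
B(h, Q) = 1 (B(h, Q) = √(-1 + (5/2 - ½*1)) = √(-1 + (5/2 - ½)) = √(-1 + 2) = √1 = 1)
-15837*B(2, -3) = -15837*1 = -15837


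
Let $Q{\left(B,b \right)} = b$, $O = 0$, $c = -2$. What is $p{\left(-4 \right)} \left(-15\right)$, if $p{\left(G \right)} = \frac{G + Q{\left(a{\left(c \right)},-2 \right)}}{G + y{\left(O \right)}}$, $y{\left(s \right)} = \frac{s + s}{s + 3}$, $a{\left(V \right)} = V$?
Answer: $- \frac{45}{2} \approx -22.5$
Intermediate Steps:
$y{\left(s \right)} = \frac{2 s}{3 + s}$
$p{\left(G \right)} = \frac{-2 + G}{G}$ ($p{\left(G \right)} = \frac{G - 2}{G + 2 \cdot 0 \frac{1}{3 + 0}} = \frac{-2 + G}{G + 2 \cdot 0 \cdot \frac{1}{3}} = \frac{-2 + G}{G + 0} = \frac{-2 + G}{G}$)
$p{\left(-4 \right)} \left(-15\right) = \frac{-2 - 4}{-4} \left(-15\right) = \left(- \frac{1}{4}\right) \left(-6\right) \left(-15\right) = \frac{3}{2} \left(-15\right) = - \frac{45}{2}$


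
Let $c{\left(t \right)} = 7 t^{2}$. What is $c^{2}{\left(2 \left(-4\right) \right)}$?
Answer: $200704$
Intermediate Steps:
$c^{2}{\left(2 \left(-4\right) \right)} = \left(7 \left(2 \left(-4\right)\right)^{2}\right)^{2} = \left(7 \left(-8\right)^{2}\right)^{2} = \left(7 \cdot 64\right)^{2} = 448^{2} = 200704$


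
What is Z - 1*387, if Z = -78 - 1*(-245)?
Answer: -220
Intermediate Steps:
Z = 167 (Z = -78 + 245 = 167)
Z - 1*387 = 167 - 1*387 = 167 - 387 = -220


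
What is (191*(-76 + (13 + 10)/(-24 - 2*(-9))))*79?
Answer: -7227631/6 ≈ -1.2046e+6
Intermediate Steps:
(191*(-76 + (13 + 10)/(-24 - 2*(-9))))*79 = (191*(-76 + 23/(-24 + 18)))*79 = (191*(-76 + 23/(-6)))*79 = (191*(-76 + 23*(-1/6)))*79 = (191*(-76 - 23/6))*79 = (191*(-479/6))*79 = -91489/6*79 = -7227631/6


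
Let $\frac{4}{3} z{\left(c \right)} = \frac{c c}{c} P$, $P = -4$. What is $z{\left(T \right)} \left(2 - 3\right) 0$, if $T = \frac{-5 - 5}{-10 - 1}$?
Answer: $0$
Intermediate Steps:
$T = \frac{10}{11}$ ($T = - \frac{10}{-11} = \left(-10\right) \left(- \frac{1}{11}\right) = \frac{10}{11} \approx 0.90909$)
$z{\left(c \right)} = - 3 c$ ($z{\left(c \right)} = \frac{3 \frac{c c}{c} \left(-4\right)}{4} = \frac{3 \frac{c^{2}}{c} \left(-4\right)}{4} = \frac{3 c \left(-4\right)}{4} = \frac{3 \left(- 4 c\right)}{4} = - 3 c$)
$z{\left(T \right)} \left(2 - 3\right) 0 = \left(-3\right) \frac{10}{11} \left(2 - 3\right) 0 = - \frac{30 \left(\left(-1\right) 0\right)}{11} = \left(- \frac{30}{11}\right) 0 = 0$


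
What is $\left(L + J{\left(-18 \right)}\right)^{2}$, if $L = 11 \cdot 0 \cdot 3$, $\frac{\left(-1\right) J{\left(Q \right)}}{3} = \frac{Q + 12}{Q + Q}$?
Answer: $\frac{1}{4} \approx 0.25$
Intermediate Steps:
$J{\left(Q \right)} = - \frac{3 \left(12 + Q\right)}{2 Q}$ ($J{\left(Q \right)} = - 3 \frac{Q + 12}{Q + Q} = - 3 \frac{12 + Q}{2 Q} = - \frac{3 \left(12 + Q\right)}{2 Q}$)
$L = 0$ ($L = 0 \cdot 3 = 0$)
$\left(L + J{\left(-18 \right)}\right)^{2} = \left(0 - \left(\frac{3}{2} + \frac{18}{-18}\right)\right)^{2} = \left(0 - \frac{1}{2}\right)^{2} = \left(- \frac{1}{2}\right)^{2} = \frac{1}{4}$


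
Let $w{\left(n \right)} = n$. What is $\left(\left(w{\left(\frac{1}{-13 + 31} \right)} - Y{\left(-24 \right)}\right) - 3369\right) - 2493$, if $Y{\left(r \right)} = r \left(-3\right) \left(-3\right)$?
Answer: $- \frac{101627}{18} \approx -5645.9$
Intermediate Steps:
$Y{\left(r \right)} = 9 r$ ($Y{\left(r \right)} = - 3 r \left(-3\right) = 9 r$)
$\left(\left(w{\left(\frac{1}{-13 + 31} \right)} - Y{\left(-24 \right)}\right) - 3369\right) - 2493 = \left(\left(\frac{1}{-13 + 31} - 9 \left(-24\right)\right) - 3369\right) - 2493 = \left(\left(\frac{1}{18} - -216\right) - 3369\right) - 2493 = \left(\left(\frac{1}{18} + 216\right) - 3369\right) - 2493 = \left(\frac{3889}{18} - 3369\right) - 2493 = - \frac{56753}{18} - 2493 = - \frac{101627}{18}$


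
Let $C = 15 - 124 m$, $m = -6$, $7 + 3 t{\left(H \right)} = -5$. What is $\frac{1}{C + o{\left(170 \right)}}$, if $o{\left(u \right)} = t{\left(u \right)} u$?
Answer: $\frac{1}{79} \approx 0.012658$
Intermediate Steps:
$t{\left(H \right)} = -4$ ($t{\left(H \right)} = - \frac{7}{3} + \frac{1}{3} \left(-5\right) = - \frac{7}{3} - \frac{5}{3} = -4$)
$o{\left(u \right)} = - 4 u$
$C = 759$ ($C = 15 - -744 = 15 + 744 = 759$)
$\frac{1}{C + o{\left(170 \right)}} = \frac{1}{759 - 680} = \frac{1}{79}$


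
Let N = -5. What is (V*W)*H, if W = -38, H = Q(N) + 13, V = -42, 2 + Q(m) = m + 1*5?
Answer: 17556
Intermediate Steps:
Q(m) = 3 + m (Q(m) = -2 + (m + 1*5) = -2 + (m + 5) = -2 + (5 + m) = 3 + m)
H = 11 (H = (3 - 5) + 13 = -2 + 13 = 11)
(V*W)*H = -42*(-38)*11 = 1596*11 = 17556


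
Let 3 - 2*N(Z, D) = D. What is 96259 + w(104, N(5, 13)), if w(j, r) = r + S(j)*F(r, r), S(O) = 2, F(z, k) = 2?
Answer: 96258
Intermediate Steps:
N(Z, D) = 3/2 - D/2
w(j, r) = 4 + r (w(j, r) = r + 2*2 = r + 4 = 4 + r)
96259 + w(104, N(5, 13)) = 96259 + (4 + (3/2 - ½*13)) = 96259 + (4 + (3/2 - 13/2)) = 96259 + (4 - 5) = 96259 - 1 = 96258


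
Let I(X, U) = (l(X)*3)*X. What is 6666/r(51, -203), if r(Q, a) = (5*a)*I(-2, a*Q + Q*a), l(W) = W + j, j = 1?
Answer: -1111/1015 ≈ -1.0946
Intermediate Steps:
l(W) = 1 + W (l(W) = W + 1 = 1 + W)
I(X, U) = X*(3 + 3*X) (I(X, U) = ((1 + X)*3)*X = (3 + 3*X)*X = X*(3 + 3*X))
r(Q, a) = 30*a (r(Q, a) = (5*a)*(3*(-2)*(1 - 2)) = (5*a)*(3*(-2)*(-1)) = (5*a)*6 = 30*a)
6666/r(51, -203) = 6666/((30*(-203))) = 6666/(-6090) = 6666*(-1/6090) = -1111/1015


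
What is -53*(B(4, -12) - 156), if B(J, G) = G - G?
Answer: 8268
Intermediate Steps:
B(J, G) = 0
-53*(B(4, -12) - 156) = -53*(0 - 156) = -53*(-156) = 8268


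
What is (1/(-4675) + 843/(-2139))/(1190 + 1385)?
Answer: -1314388/8583183125 ≈ -0.00015314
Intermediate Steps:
(1/(-4675) + 843/(-2139))/(1190 + 1385) = (-1/4675 + 843*(-1/2139))/2575 = (-1/4675 - 281/713)*(1/2575) = -1314388/3333275*1/2575 = -1314388/8583183125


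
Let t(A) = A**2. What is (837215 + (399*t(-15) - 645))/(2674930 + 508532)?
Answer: 926345/3183462 ≈ 0.29099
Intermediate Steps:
(837215 + (399*t(-15) - 645))/(2674930 + 508532) = (837215 + (399*(-15)**2 - 645))/(2674930 + 508532) = (837215 + (399*225 - 645))/3183462 = (837215 + (89775 - 645))*(1/3183462) = (837215 + 89130)*(1/3183462) = 926345*(1/3183462) = 926345/3183462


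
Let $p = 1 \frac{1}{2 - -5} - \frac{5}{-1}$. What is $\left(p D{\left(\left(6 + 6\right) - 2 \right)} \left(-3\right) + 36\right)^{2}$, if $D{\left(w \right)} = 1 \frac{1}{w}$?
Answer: $\frac{1454436}{1225} \approx 1187.3$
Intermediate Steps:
$p = \frac{36}{7}$ ($p = 1 \frac{1}{2 + 5} - -5 = 1 \cdot \frac{1}{7} + 5 = \frac{1}{7} + 5 = \frac{36}{7} \approx 5.1429$)
$D{\left(w \right)} = \frac{1}{w}$
$\left(p D{\left(\left(6 + 6\right) - 2 \right)} \left(-3\right) + 36\right)^{2} = \left(\frac{36}{7 \left(\left(6 + 6\right) - 2\right)} \left(-3\right) + 36\right)^{2} = \left(\frac{36}{7 \left(12 - 2\right)} \left(-3\right) + 36\right)^{2} = \left(\frac{36}{7 \cdot 10} \left(-3\right) + 36\right)^{2} = \left(\frac{36}{7} \cdot \frac{1}{10} \left(-3\right) + 36\right)^{2} = \left(\frac{18}{35} \left(-3\right) + 36\right)^{2} = \left(- \frac{54}{35} + 36\right)^{2} = \left(\frac{1206}{35}\right)^{2} = \frac{1454436}{1225}$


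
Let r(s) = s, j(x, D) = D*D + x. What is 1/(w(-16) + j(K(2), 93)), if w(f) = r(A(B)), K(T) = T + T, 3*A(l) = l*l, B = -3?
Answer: 1/8656 ≈ 0.00011553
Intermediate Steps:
A(l) = l²/3 (A(l) = (l*l)/3 = l²/3)
K(T) = 2*T
j(x, D) = x + D² (j(x, D) = D² + x = x + D²)
w(f) = 3 (w(f) = (⅓)*(-3)² = (⅓)*9 = 3)
1/(w(-16) + j(K(2), 93)) = 1/(3 + (2*2 + 93²)) = 1/(3 + (4 + 8649)) = 1/(3 + 8653) = 1/8656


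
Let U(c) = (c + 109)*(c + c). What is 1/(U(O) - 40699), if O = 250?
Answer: 1/138801 ≈ 7.2046e-6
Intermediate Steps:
U(c) = 2*c*(109 + c) (U(c) = (109 + c)*(2*c) = 2*c*(109 + c))
1/(U(O) - 40699) = 1/(2*250*(109 + 250) - 40699) = 1/(2*250*359 - 40699) = 1/(179500 - 40699) = 1/138801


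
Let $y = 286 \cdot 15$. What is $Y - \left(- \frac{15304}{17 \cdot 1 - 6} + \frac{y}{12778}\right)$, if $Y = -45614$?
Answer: $- \frac{3107952645}{70279} \approx -44223.0$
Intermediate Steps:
$y = 4290$
$Y - \left(- \frac{15304}{17 \cdot 1 - 6} + \frac{y}{12778}\right) = -45614 - \left(- \frac{15304}{17 \cdot 1 - 6} + \frac{4290}{12778}\right) = -45614 - \left(- \frac{15304}{17 - 6} + 4290 \cdot \frac{1}{12778}\right) = -45614 - \left(- \frac{15304}{11} + \frac{2145}{6389}\right) = -45614 - - \frac{97753661}{70279} = -45614 + \frac{97753661}{70279} = - \frac{3107952645}{70279}$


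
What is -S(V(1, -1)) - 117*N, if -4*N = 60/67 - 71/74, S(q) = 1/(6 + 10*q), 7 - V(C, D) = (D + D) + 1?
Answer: -1604743/852776 ≈ -1.8818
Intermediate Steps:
V(C, D) = 6 - 2*D (V(C, D) = 7 - ((D + D) + 1) = 7 - (2*D + 1) = 7 - (1 + 2*D) = 7 + (-1 - 2*D) = 6 - 2*D)
N = 317/19832 (N = -(60/67 - 71/74)/4 = -¼*(-317/4958) = 317/19832 ≈ 0.015984)
-S(V(1, -1)) - 117*N = -1/(2*(3 + 5*(6 - 2*(-1)))) - 117*317/19832 = -1/(2*(3 + 5*(6 + 2))) - 37089/19832 = -1/(2*(3 + 5*8)) - 37089/19832 = -1/(2*(3 + 40)) - 37089/19832 = -1/(2*43) - 37089/19832 = -1*1/86 - 37089/19832 = -1/86 - 37089/19832 = -1604743/852776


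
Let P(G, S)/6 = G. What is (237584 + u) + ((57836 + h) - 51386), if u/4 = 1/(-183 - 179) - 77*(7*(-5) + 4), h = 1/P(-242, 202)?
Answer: 66644389499/262812 ≈ 2.5358e+5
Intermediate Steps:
P(G, S) = 6*G
h = -1/1452 (h = 1/(6*(-242)) = 1/(-1452) = -1/1452 ≈ -0.00068871)
u = 1728186/181 (u = 4*(1/(-183 - 179) - 77*(7*(-5) + 4)) = 4*(1/(-362) - 77*(-35 + 4)) = 4*(-1/362 - 77*(-31)) = 4*(-1/362 + 2387) = 4*(864093/362) = 1728186/181 ≈ 9548.0)
(237584 + u) + ((57836 + h) - 51386) = (237584 + 1728186/181) + ((57836 - 1/1452) - 51386) = 44730890/181 + (83977871/1452 - 51386) = 44730890/181 + 9365399/1452 = 66644389499/262812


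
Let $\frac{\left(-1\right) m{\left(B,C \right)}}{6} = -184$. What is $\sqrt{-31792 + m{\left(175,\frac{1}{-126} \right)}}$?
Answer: $4 i \sqrt{1918} \approx 175.18 i$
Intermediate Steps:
$m{\left(B,C \right)} = 1104$ ($m{\left(B,C \right)} = \left(-6\right) \left(-184\right) = 1104$)
$\sqrt{-31792 + m{\left(175,\frac{1}{-126} \right)}} = \sqrt{-31792 + 1104} = \sqrt{-30688} = 4 i \sqrt{1918}$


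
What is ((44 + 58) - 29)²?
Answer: 5329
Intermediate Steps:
((44 + 58) - 29)² = (102 - 29)² = 73² = 5329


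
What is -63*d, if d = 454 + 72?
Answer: -33138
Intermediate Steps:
d = 526
-63*d = -63*526 = -33138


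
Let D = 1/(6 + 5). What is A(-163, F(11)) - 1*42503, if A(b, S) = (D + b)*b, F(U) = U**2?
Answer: -175437/11 ≈ -15949.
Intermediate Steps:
D = 1/11 ≈ 0.090909
A(b, S) = b*(1/11 + b) (A(b, S) = (1/11 + b)*b = b*(1/11 + b))
A(-163, F(11)) - 1*42503 = -163*(1/11 - 163) - 1*42503 = -163*(-1792/11) - 42503 = 292096/11 - 42503 = -175437/11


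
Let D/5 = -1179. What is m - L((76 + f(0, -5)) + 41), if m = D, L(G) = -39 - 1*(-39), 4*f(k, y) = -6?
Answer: -5895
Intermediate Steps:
D = -5895 (D = 5*(-1179) = -5895)
f(k, y) = -3/2 (f(k, y) = (¼)*(-6) = -3/2)
L(G) = 0 (L(G) = -39 + 39 = 0)
m = -5895
m - L((76 + f(0, -5)) + 41) = -5895 - 1*0 = -5895 + 0 = -5895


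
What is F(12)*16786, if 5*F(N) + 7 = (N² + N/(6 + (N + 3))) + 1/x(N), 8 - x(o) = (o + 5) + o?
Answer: 6925424/15 ≈ 4.6170e+5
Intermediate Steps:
x(o) = 3 - 2*o (x(o) = 8 - ((o + 5) + o) = 8 - ((5 + o) + o) = 8 - (5 + 2*o) = 8 + (-5 - 2*o) = 3 - 2*o)
F(N) = -7/5 + N²/5 + 1/(5*(3 - 2*N)) + N/(5*(9 + N)) (F(N) = -7/5 + ((N² + N/(6 + (N + 3))) + 1/(3 - 2*N))/5 = -7/5 + ((N² + N/(6 + (3 + N))) + 1/(3 - 2*N))/5 = -7/5 + ((N² + N/(9 + N)) + 1/(3 - 2*N))/5 = -7/5 + (N² + 1/(3 - 2*N) + N/(9 + N))/5 = -7/5 + (N²/5 + 1/(5*(3 - 2*N)) + N/(5*(9 + N))) = -7/5 + N²/5 + 1/(5*(3 - 2*N)) + N/(5*(9 + N)))
F(12)*16786 = ((180 - 109*12 - 39*12² + 2*12⁴ + 15*12³)/(5*(-27 + 2*12² + 15*12)))*16786 = ((180 - 1308 - 39*144 + 2*20736 + 15*1728)/(5*(-27 + 2*144 + 180)))*16786 = ((180 - 1308 - 5616 + 41472 + 25920)/(5*(-27 + 288 + 180)))*16786 = ((⅕)*60648/441)*16786 = ((⅕)*(1/441)*60648)*16786 = (2888/105)*16786 = 6925424/15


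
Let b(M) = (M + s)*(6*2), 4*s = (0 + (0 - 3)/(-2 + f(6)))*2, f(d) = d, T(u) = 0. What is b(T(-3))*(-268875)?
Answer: 2419875/2 ≈ 1.2099e+6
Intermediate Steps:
s = -3/8 (s = ((0 + (0 - 3)/(-2 + 6))*2)/4 = ((0 - 3/4)*2)/4 = (-3/4*2)/4 = (1/4)*(-3/2) = -3/8 ≈ -0.37500)
b(M) = -9/2 + 12*M (b(M) = (M - 3/8)*(6*2) = (-3/8 + M)*12 = -9/2 + 12*M)
b(T(-3))*(-268875) = (-9/2 + 12*0)*(-268875) = (-9/2 + 0)*(-268875) = -9/2*(-268875) = 2419875/2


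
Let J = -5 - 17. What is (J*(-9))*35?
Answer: 6930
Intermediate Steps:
J = -22
(J*(-9))*35 = -22*(-9)*35 = 198*35 = 6930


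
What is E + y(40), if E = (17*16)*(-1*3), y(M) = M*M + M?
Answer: 824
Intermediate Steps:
y(M) = M + M² (y(M) = M² + M = M + M²)
E = -816 (E = 272*(-3) = -816)
E + y(40) = -816 + 40*(1 + 40) = -816 + 40*41 = -816 + 1640 = 824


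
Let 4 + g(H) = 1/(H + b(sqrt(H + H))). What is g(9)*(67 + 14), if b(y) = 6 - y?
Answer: -7317/23 + 27*sqrt(2)/23 ≈ -316.47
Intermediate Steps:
g(H) = -4 + 1/(6 + H - sqrt(2)*sqrt(H)) (g(H) = -4 + 1/(H + (6 - sqrt(H + H))) = -4 + 1/(H + (6 - sqrt(2*H))) = -4 + 1/(H + (6 - sqrt(2)*sqrt(H))) = -4 + 1/(6 + H - sqrt(2)*sqrt(H)))
g(9)*(67 + 14) = ((-23 - 4*9 + 4*sqrt(2)*sqrt(9))/(6 + 9 - sqrt(2)*sqrt(9)))*(67 + 14) = ((-23 - 36 + 4*sqrt(2)*3)/(6 + 9 - 1*sqrt(2)*3))*81 = ((-23 - 36 + 12*sqrt(2))/(6 + 9 - 3*sqrt(2)))*81 = ((-59 + 12*sqrt(2))/(15 - 3*sqrt(2)))*81 = 81*(-59 + 12*sqrt(2))/(15 - 3*sqrt(2))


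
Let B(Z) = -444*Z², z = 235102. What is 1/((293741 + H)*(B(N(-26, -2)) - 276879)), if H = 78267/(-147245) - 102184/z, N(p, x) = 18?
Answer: -10092593/1247310395823273702 ≈ -8.0915e-12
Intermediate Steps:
H = -341293993/353240755 (H = 78267/(-147245) - 102184/235102 = 78267*(-1/147245) - 102184*1/235102 = -11181/21035 - 51092/117551 = -341293993/353240755 ≈ -0.96618)
1/((293741 + H)*(B(N(-26, -2)) - 276879)) = 1/((293741 - 341293993/353240755)*(-444*18² - 276879)) = 1/(103760951320462*(-444*324 - 276879)/353240755) = 1/(103760951320462*(-143856 - 276879)/353240755) = 1/((103760951320462/353240755)*(-420735)) = 1/(-1247310395823273702/10092593) = -10092593/1247310395823273702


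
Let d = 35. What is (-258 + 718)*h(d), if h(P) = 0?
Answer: 0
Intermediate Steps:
(-258 + 718)*h(d) = (-258 + 718)*0 = 460*0 = 0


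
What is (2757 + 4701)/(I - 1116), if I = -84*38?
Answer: -1243/718 ≈ -1.7312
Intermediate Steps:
I = -3192
(2757 + 4701)/(I - 1116) = (2757 + 4701)/(-3192 - 1116) = 7458/(-4308) = 7458*(-1/4308) = -1243/718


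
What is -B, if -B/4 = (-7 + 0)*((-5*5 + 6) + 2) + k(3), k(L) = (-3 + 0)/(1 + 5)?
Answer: 474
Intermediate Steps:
k(L) = -½ (k(L) = -3/6 = -3*⅙ = -½)
B = -474 (B = -4*((-7 + 0)*((-5*5 + 6) + 2) - ½) = -4*(-7*((-25 + 6) + 2) - ½) = -4*(-7*(-19 + 2) - ½) = -4*(-7*(-17) - ½) = -4*(119 - ½) = -4*237/2 = -474)
-B = -1*(-474) = 474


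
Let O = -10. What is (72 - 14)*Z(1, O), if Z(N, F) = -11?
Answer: -638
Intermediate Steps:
(72 - 14)*Z(1, O) = (72 - 14)*(-11) = 58*(-11) = -638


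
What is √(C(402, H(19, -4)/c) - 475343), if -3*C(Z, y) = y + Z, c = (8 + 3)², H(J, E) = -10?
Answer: I*√517794423/33 ≈ 689.55*I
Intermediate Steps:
c = 121 (c = 11² = 121)
C(Z, y) = -Z/3 - y/3 (C(Z, y) = -(y + Z)/3 = -(Z + y)/3 = -Z/3 - y/3)
√(C(402, H(19, -4)/c) - 475343) = √((-⅓*402 - (-10)/(3*121)) - 475343) = √((-134 - (-10)/(3*121)) - 475343) = √((-134 - ⅓*(-10/121)) - 475343) = √((-134 + 10/363) - 475343) = √(-48632/363 - 475343) = √(-172598141/363) = I*√517794423/33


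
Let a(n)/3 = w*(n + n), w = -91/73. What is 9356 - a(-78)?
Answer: 640400/73 ≈ 8772.6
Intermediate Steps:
w = -91/73 (w = -91*1/73 = -91/73 ≈ -1.2466)
a(n) = -546*n/73 (a(n) = 3*(-91*(n + n)/73) = 3*(-182*n/73) = -546*n/73)
9356 - a(-78) = 9356 - (-546)*(-78)/73 = 9356 - 1*42588/73 = 9356 - 42588/73 = 640400/73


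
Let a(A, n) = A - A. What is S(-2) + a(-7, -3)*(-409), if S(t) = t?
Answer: -2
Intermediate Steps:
a(A, n) = 0
S(-2) + a(-7, -3)*(-409) = -2 + 0*(-409) = -2 + 0 = -2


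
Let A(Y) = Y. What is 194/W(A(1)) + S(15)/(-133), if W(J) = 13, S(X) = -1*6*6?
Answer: 26270/1729 ≈ 15.194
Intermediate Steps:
S(X) = -36 (S(X) = -6*6 = -36)
194/W(A(1)) + S(15)/(-133) = 194/13 - 36/(-133) = 194*(1/13) - 36*(-1/133) = 194/13 + 36/133 = 26270/1729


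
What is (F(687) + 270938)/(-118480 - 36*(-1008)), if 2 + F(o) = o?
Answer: -24693/7472 ≈ -3.3047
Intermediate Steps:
F(o) = -2 + o
(F(687) + 270938)/(-118480 - 36*(-1008)) = ((-2 + 687) + 270938)/(-118480 - 36*(-1008)) = (685 + 270938)/(-118480 + 36288) = 271623/(-82192) = 271623*(-1/82192) = -24693/7472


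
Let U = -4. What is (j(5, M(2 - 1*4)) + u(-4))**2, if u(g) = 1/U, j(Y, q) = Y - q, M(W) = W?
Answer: 729/16 ≈ 45.563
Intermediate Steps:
u(g) = -1/4 (u(g) = 1/(-4) = -1/4)
(j(5, M(2 - 1*4)) + u(-4))**2 = ((5 - (2 - 1*4)) - 1/4)**2 = ((5 - (2 - 4)) - 1/4)**2 = ((5 - 1*(-2)) - 1/4)**2 = ((5 + 2) - 1/4)**2 = (7 - 1/4)**2 = (27/4)**2 = 729/16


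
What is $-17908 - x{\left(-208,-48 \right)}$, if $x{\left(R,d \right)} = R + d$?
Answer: $-17652$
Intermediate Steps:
$-17908 - x{\left(-208,-48 \right)} = -17908 - \left(-208 - 48\right) = -17908 - -256 = -17908 + 256 = -17652$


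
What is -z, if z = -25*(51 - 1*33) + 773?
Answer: -323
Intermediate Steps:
z = 323 (z = -25*(51 - 33) + 773 = -25*18 + 773 = -450 + 773 = 323)
-z = -1*323 = -323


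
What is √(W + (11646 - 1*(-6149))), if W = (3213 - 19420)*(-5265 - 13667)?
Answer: √306848719 ≈ 17517.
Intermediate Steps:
W = 306830924 (W = -16207*(-18932) = 306830924)
√(W + (11646 - 1*(-6149))) = √(306830924 + (11646 - 1*(-6149))) = √(306830924 + (11646 + 6149)) = √(306830924 + 17795) = √306848719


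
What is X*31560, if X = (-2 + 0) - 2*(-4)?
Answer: 189360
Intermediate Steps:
X = 6 (X = -2 + 8 = 6)
X*31560 = 6*31560 = 189360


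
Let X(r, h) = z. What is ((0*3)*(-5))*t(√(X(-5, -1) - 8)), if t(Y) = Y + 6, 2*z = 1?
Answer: 0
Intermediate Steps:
z = ½ (z = (½)*1 = ½ ≈ 0.50000)
X(r, h) = ½
t(Y) = 6 + Y
((0*3)*(-5))*t(√(X(-5, -1) - 8)) = ((0*3)*(-5))*(6 + √(½ - 8)) = (0*(-5))*(6 + √(-15/2)) = 0*(6 + I*√30/2) = 0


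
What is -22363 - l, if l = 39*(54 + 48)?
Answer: -26341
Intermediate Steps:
l = 3978 (l = 39*102 = 3978)
-22363 - l = -22363 - 1*3978 = -22363 - 3978 = -26341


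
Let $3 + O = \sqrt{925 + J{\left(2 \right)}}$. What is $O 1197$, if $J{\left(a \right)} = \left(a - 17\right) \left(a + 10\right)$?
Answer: $-3591 + 1197 \sqrt{745} \approx 29081.0$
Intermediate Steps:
$J{\left(a \right)} = \left(-17 + a\right) \left(10 + a\right)$
$O = -3 + \sqrt{745}$ ($O = -3 + \sqrt{925 - \left(184 - 4\right)} = -3 + \sqrt{925 - 180} = -3 + \sqrt{745} \approx 24.295$)
$O 1197 = \left(-3 + \sqrt{745}\right) 1197 = -3591 + 1197 \sqrt{745}$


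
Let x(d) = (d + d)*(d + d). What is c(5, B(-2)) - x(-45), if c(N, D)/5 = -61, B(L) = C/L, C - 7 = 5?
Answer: -8405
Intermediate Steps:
C = 12 (C = 7 + 5 = 12)
B(L) = 12/L
c(N, D) = -305 (c(N, D) = 5*(-61) = -305)
x(d) = 4*d² (x(d) = (2*d)*(2*d) = 4*d²)
c(5, B(-2)) - x(-45) = -305 - 4*(-45)² = -305 - 4*2025 = -305 - 1*8100 = -305 - 8100 = -8405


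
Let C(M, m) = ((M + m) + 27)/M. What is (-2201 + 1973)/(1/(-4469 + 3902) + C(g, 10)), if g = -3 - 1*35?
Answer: -4912488/529 ≈ -9286.4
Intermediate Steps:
g = -38 (g = -3 - 35 = -38)
C(M, m) = (27 + M + m)/M
(-2201 + 1973)/(1/(-4469 + 3902) + C(g, 10)) = (-2201 + 1973)/(1/(-4469 + 3902) + (27 - 38 + 10)/(-38)) = -228/(1/(-567) - 1/38*(-1)) = -228/(-1/567 + 1/38) = -228/529/21546 = -228*21546/529 = -4912488/529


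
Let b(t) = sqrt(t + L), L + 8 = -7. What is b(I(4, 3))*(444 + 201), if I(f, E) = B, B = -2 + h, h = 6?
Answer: 645*I*sqrt(11) ≈ 2139.2*I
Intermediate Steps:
L = -15 (L = -8 - 7 = -15)
B = 4 (B = -2 + 6 = 4)
I(f, E) = 4
b(t) = sqrt(-15 + t) (b(t) = sqrt(t - 15) = sqrt(-15 + t))
b(I(4, 3))*(444 + 201) = sqrt(-15 + 4)*(444 + 201) = sqrt(-11)*645 = (I*sqrt(11))*645 = 645*I*sqrt(11)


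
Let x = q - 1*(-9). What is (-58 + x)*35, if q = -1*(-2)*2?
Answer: -1575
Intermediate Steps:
q = 4 (q = 2*2 = 4)
x = 13 (x = 4 - 1*(-9) = 4 + 9 = 13)
(-58 + x)*35 = (-58 + 13)*35 = -45*35 = -1575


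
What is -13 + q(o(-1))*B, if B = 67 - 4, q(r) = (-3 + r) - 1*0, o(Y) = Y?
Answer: -265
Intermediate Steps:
q(r) = -3 + r (q(r) = (-3 + r) + 0 = -3 + r)
B = 63
-13 + q(o(-1))*B = -13 + (-3 - 1)*63 = -13 - 4*63 = -13 - 252 = -265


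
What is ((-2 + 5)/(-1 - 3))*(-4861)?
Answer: 14583/4 ≈ 3645.8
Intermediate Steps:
((-2 + 5)/(-1 - 3))*(-4861) = (3/(-4))*(-4861) = (3*(-¼))*(-4861) = -¾*(-4861) = 14583/4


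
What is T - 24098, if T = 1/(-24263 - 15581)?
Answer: -960160713/39844 ≈ -24098.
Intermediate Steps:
T = -1/39844 (T = 1/(-39844) = -1/39844 ≈ -2.5098e-5)
T - 24098 = -1/39844 - 24098 = -960160713/39844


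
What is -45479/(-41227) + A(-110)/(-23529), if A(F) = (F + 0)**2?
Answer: 51929881/88184553 ≈ 0.58888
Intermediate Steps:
A(F) = F**2
-45479/(-41227) + A(-110)/(-23529) = -45479/(-41227) + (-110)**2/(-23529) = -45479*(-1/41227) + 12100*(-1/23529) = 45479/41227 - 1100/2139 = 51929881/88184553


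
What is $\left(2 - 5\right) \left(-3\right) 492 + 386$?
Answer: $4814$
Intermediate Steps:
$\left(2 - 5\right) \left(-3\right) 492 + 386 = \left(-3\right) \left(-3\right) 492 + 386 = 9 \cdot 492 + 386 = 4428 + 386 = 4814$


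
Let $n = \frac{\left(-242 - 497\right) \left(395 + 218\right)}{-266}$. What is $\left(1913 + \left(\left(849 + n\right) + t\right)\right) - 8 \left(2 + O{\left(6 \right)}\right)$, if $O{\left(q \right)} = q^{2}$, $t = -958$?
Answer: $\frac{852007}{266} \approx 3203.0$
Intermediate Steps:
$n = \frac{453007}{266}$ ($n = \left(-739\right) 613 \left(- \frac{1}{266}\right) = \left(-453007\right) \left(- \frac{1}{266}\right) = \frac{453007}{266} \approx 1703.0$)
$\left(1913 + \left(\left(849 + n\right) + t\right)\right) - 8 \left(2 + O{\left(6 \right)}\right) = \left(1913 + \left(\left(849 + \frac{453007}{266}\right) - 958\right)\right) - 8 \left(2 + 6^{2}\right) = \left(1913 + \left(\frac{678841}{266} - 958\right)\right) - 8 \left(2 + 36\right) = \left(1913 + \frac{424013}{266}\right) - 304 = \frac{932871}{266} - 304 = \frac{852007}{266}$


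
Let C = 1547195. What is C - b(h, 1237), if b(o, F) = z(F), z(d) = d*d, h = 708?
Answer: 17026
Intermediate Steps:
z(d) = d²
b(o, F) = F²
C - b(h, 1237) = 1547195 - 1*1237² = 1547195 - 1*1530169 = 1547195 - 1530169 = 17026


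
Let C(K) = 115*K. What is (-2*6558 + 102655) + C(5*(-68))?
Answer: 50439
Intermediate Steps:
(-2*6558 + 102655) + C(5*(-68)) = (-2*6558 + 102655) + 115*(5*(-68)) = (-13116 + 102655) + 115*(-340) = 89539 - 39100 = 50439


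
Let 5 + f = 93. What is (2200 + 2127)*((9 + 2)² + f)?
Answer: 904343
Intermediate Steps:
f = 88 (f = -5 + 93 = 88)
(2200 + 2127)*((9 + 2)² + f) = (2200 + 2127)*((9 + 2)² + 88) = 4327*(11² + 88) = 4327*(121 + 88) = 4327*209 = 904343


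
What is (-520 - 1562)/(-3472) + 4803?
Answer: 8339049/1736 ≈ 4803.6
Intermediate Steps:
(-520 - 1562)/(-3472) + 4803 = -2082*(-1/3472) + 4803 = 1041/1736 + 4803 = 8339049/1736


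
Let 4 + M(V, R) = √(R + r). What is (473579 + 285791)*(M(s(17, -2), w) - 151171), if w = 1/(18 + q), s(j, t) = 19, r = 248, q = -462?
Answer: -114797759750 + 379685*√12222321/111 ≈ -1.1479e+11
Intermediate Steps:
w = -1/444 (w = 1/(18 - 462) = 1/(-444) = -1/444 ≈ -0.0022523)
M(V, R) = -4 + √(248 + R) (M(V, R) = -4 + √(R + 248) = -4 + √(248 + R))
(473579 + 285791)*(M(s(17, -2), w) - 151171) = (473579 + 285791)*((-4 + √(248 - 1/444)) - 151171) = 759370*((-4 + √(110111/444)) - 151171) = 759370*((-4 + √12222321/222) - 151171) = 759370*(-151175 + √12222321/222) = -114797759750 + 379685*√12222321/111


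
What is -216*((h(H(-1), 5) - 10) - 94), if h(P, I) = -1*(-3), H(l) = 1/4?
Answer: 21816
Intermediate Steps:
H(l) = ¼
h(P, I) = 3
-216*((h(H(-1), 5) - 10) - 94) = -216*((3 - 10) - 94) = -216*(-7 - 94) = -216*(-101) = 21816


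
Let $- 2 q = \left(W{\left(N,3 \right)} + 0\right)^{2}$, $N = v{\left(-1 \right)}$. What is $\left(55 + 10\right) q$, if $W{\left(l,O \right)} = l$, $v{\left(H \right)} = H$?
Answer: $- \frac{65}{2} \approx -32.5$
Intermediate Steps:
$N = -1$
$q = - \frac{1}{2}$ ($q = - \frac{\left(-1 + 0\right)^{2}}{2} = - \frac{\left(-1\right)^{2}}{2} = \left(- \frac{1}{2}\right) 1 = - \frac{1}{2} \approx -0.5$)
$\left(55 + 10\right) q = \left(55 + 10\right) \left(- \frac{1}{2}\right) = 65 \left(- \frac{1}{2}\right) = - \frac{65}{2}$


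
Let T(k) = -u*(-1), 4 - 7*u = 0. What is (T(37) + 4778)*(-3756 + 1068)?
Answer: -12844800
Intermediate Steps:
u = 4/7 (u = 4/7 - ⅐*0 = 4/7 + 0 = 4/7 ≈ 0.57143)
T(k) = 4/7 (T(k) = -1*4/7*(-1) = -4/7*(-1) = 4/7)
(T(37) + 4778)*(-3756 + 1068) = (4/7 + 4778)*(-3756 + 1068) = (33450/7)*(-2688) = -12844800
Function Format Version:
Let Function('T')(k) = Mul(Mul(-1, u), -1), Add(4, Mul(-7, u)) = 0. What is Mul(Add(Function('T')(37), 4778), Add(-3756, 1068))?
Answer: -12844800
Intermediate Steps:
u = Rational(4, 7) (u = Add(Rational(4, 7), Mul(Rational(-1, 7), 0)) = Add(Rational(4, 7), 0) = Rational(4, 7) ≈ 0.57143)
Function('T')(k) = Rational(4, 7) (Function('T')(k) = Mul(Mul(-1, Rational(4, 7)), -1) = Mul(Rational(-4, 7), -1) = Rational(4, 7))
Mul(Add(Function('T')(37), 4778), Add(-3756, 1068)) = Mul(Add(Rational(4, 7), 4778), Add(-3756, 1068)) = Mul(Rational(33450, 7), -2688) = -12844800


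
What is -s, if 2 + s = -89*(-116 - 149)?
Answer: -23583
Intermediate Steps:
s = 23583 (s = -2 - 89*(-116 - 149) = -2 - 89*(-265) = -2 + 23585 = 23583)
-s = -1*23583 = -23583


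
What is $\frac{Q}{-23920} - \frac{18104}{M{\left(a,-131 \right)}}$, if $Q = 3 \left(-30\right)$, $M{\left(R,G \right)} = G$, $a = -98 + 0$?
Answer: $\frac{43305947}{313352} \approx 138.2$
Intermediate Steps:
$a = -98$
$Q = -90$
$\frac{Q}{-23920} - \frac{18104}{M{\left(a,-131 \right)}} = - \frac{90}{-23920} - \frac{18104}{-131} = \left(-90\right) \left(- \frac{1}{23920}\right) - - \frac{18104}{131} = \frac{9}{2392} + \frac{18104}{131} = \frac{43305947}{313352}$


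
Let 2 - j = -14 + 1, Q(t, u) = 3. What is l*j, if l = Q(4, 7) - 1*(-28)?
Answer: 465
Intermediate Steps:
l = 31 (l = 3 - 1*(-28) = 3 + 28 = 31)
j = 15 (j = 2 - (-14 + 1) = 2 - 1*(-13) = 2 + 13 = 15)
l*j = 31*15 = 465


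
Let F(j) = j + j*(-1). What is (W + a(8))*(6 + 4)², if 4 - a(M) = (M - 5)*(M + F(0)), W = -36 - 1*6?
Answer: -6200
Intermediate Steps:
W = -42 (W = -36 - 6 = -42)
F(j) = 0 (F(j) = j - j = 0)
a(M) = 4 - M*(-5 + M) (a(M) = 4 - (M - 5)*(M + 0) = 4 - (-5 + M)*M = 4 - M*(-5 + M))
(W + a(8))*(6 + 4)² = (-42 + (4 - 1*8² + 5*8))*(6 + 4)² = (-42 + (4 - 1*64 + 40))*10² = (-42 + (4 - 64 + 40))*100 = (-42 - 20)*100 = -62*100 = -6200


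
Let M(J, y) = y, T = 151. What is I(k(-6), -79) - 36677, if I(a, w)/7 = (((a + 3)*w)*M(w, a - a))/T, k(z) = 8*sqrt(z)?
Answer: -36677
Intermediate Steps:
I(a, w) = 0 (I(a, w) = 7*((((a + 3)*w)*(a - a))/151) = 7*((((3 + a)*w)*0)*(1/151)) = 7*(((w*(3 + a))*0)*(1/151)) = 7*(0*(1/151)) = 7*0 = 0)
I(k(-6), -79) - 36677 = 0 - 36677 = -36677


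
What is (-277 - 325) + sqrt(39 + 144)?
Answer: -602 + sqrt(183) ≈ -588.47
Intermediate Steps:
(-277 - 325) + sqrt(39 + 144) = -602 + sqrt(183)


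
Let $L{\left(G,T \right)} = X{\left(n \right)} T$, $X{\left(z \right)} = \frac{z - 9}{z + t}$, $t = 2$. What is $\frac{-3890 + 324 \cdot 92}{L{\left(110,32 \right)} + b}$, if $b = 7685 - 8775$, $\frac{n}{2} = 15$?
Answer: $- \frac{25918}{1069} \approx -24.245$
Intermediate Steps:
$n = 30$ ($n = 2 \cdot 15 = 30$)
$X{\left(z \right)} = \frac{-9 + z}{2 + z}$ ($X{\left(z \right)} = \frac{z - 9}{z + 2} = \frac{-9 + z}{2 + z}$)
$b = -1090$
$L{\left(G,T \right)} = \frac{21 T}{32}$ ($L{\left(G,T \right)} = \frac{-9 + 30}{2 + 30} T = \frac{1}{32} \cdot 21 T = \frac{21 T}{32}$)
$\frac{-3890 + 324 \cdot 92}{L{\left(110,32 \right)} + b} = \frac{-3890 + 324 \cdot 92}{\frac{21}{32} \cdot 32 - 1090} = \frac{-3890 + 29808}{21 - 1090} = \frac{25918}{-1069} = 25918 \left(- \frac{1}{1069}\right) = - \frac{25918}{1069}$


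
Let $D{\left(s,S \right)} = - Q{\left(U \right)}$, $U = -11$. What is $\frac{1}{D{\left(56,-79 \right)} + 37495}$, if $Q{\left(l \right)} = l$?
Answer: $\frac{1}{37506} \approx 2.6662 \cdot 10^{-5}$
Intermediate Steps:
$D{\left(s,S \right)} = 11$ ($D{\left(s,S \right)} = \left(-1\right) \left(-11\right) = 11$)
$\frac{1}{D{\left(56,-79 \right)} + 37495} = \frac{1}{11 + 37495} = \frac{1}{37506}$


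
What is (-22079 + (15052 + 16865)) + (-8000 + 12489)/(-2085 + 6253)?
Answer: 41009273/4168 ≈ 9839.1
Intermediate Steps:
(-22079 + (15052 + 16865)) + (-8000 + 12489)/(-2085 + 6253) = (-22079 + 31917) + 4489/4168 = 9838 + 4489*(1/4168) = 9838 + 4489/4168 = 41009273/4168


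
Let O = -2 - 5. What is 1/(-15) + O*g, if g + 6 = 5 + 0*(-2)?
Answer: 104/15 ≈ 6.9333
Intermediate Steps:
g = -1 (g = -6 + (5 + 0*(-2)) = -6 + (5 + 0) = -6 + 5 = -1)
O = -7
1/(-15) + O*g = 1/(-15) - 7*(-1) = -1/15 + 7 = 104/15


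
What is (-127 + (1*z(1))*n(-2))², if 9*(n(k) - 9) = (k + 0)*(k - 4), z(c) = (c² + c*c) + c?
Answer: 9216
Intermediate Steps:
z(c) = c + 2*c² (z(c) = (c² + c²) + c = 2*c² + c = c + 2*c²)
n(k) = 9 + k*(-4 + k)/9 (n(k) = 9 + ((k + 0)*(k - 4))/9 = 9 + (k*(-4 + k))/9 = 9 + k*(-4 + k)/9)
(-127 + (1*z(1))*n(-2))² = (-127 + (1*(1*(1 + 2*1)))*(9 - 4/9*(-2) + (⅑)*(-2)²))² = (-127 + (1*(1*(1 + 2)))*(9 + 8/9 + (⅑)*4))² = (-127 + (1*(1*3))*(9 + 8/9 + 4/9))² = (-127 + (1*3)*(31/3))² = (-127 + 3*(31/3))² = (-127 + 31)² = (-96)² = 9216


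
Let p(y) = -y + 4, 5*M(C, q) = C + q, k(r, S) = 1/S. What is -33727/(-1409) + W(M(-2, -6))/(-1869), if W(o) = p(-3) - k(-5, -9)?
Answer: 567231691/23700789 ≈ 23.933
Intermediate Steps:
M(C, q) = C/5 + q/5 (M(C, q) = (C + q)/5 = C/5 + q/5)
p(y) = 4 - y
W(o) = 64/9 (W(o) = (4 - 1*(-3)) - 1/(-9) = (4 + 3) - 1*(-1/9) = 7 + 1/9 = 64/9)
-33727/(-1409) + W(M(-2, -6))/(-1869) = -33727/(-1409) + (64/9)/(-1869) = -33727*(-1/1409) + (64/9)*(-1/1869) = 33727/1409 - 64/16821 = 567231691/23700789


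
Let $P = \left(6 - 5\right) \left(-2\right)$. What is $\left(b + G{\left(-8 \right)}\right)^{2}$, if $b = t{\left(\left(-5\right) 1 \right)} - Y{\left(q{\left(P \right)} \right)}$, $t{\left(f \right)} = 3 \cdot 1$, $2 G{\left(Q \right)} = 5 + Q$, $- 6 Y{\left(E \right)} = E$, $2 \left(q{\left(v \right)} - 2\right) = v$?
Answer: $\frac{25}{9} \approx 2.7778$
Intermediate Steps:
$P = -2$ ($P = 1 \left(-2\right) = -2$)
$q{\left(v \right)} = 2 + \frac{v}{2}$
$Y{\left(E \right)} = - \frac{E}{6}$
$G{\left(Q \right)} = \frac{5}{2} + \frac{Q}{2}$ ($G{\left(Q \right)} = \frac{5 + Q}{2} = \frac{5}{2} + \frac{Q}{2}$)
$t{\left(f \right)} = 3$
$b = \frac{19}{6}$ ($b = 3 - - \frac{2 + \frac{1}{2} \left(-2\right)}{6} = 3 - - \frac{2 - 1}{6} = 3 - \left(- \frac{1}{6}\right) 1 = 3 - - \frac{1}{6} = 3 + \frac{1}{6} = \frac{19}{6} \approx 3.1667$)
$\left(b + G{\left(-8 \right)}\right)^{2} = \left(\frac{19}{6} + \left(\frac{5}{2} + \frac{1}{2} \left(-8\right)\right)\right)^{2} = \left(\frac{19}{6} + \left(\frac{5}{2} - 4\right)\right)^{2} = \left(\frac{19}{6} - \frac{3}{2}\right)^{2} = \left(\frac{5}{3}\right)^{2} = \frac{25}{9}$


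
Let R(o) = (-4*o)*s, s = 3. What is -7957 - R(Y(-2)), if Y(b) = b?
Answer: -7981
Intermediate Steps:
R(o) = -12*o (R(o) = -4*o*3 = -12*o)
-7957 - R(Y(-2)) = -7957 - (-12)*(-2) = -7957 - 1*24 = -7957 - 24 = -7981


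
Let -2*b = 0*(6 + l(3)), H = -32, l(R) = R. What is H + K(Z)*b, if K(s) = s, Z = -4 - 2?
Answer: -32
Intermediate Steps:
Z = -6
b = 0 (b = -0*(6 + 3) = -0*9 = -1/2*0 = 0)
H + K(Z)*b = -32 - 6*0 = -32 + 0 = -32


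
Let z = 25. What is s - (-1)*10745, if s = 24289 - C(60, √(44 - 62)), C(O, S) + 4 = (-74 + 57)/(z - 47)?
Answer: 770819/22 ≈ 35037.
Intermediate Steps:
C(O, S) = -71/22 (C(O, S) = -4 + (-74 + 57)/(25 - 47) = -4 - 17/(-22) = -4 - 17*(-1/22) = -4 + 17/22 = -71/22)
s = 534429/22 (s = 24289 - 1*(-71/22) = 24289 + 71/22 = 534429/22 ≈ 24292.)
s - (-1)*10745 = 534429/22 - (-1)*10745 = 534429/22 - 1*(-10745) = 534429/22 + 10745 = 770819/22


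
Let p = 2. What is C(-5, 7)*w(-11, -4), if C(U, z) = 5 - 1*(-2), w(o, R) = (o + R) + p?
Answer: -91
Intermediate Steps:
w(o, R) = 2 + R + o (w(o, R) = (o + R) + 2 = (R + o) + 2 = 2 + R + o)
C(U, z) = 7 (C(U, z) = 5 + 2 = 7)
C(-5, 7)*w(-11, -4) = 7*(2 - 4 - 11) = 7*(-13) = -91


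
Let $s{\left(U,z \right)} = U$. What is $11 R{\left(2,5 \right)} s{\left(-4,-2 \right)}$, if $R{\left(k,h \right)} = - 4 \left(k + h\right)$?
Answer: $1232$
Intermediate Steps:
$R{\left(k,h \right)} = - 4 h - 4 k$ ($R{\left(k,h \right)} = - 4 \left(h + k\right) = - 4 h - 4 k$)
$11 R{\left(2,5 \right)} s{\left(-4,-2 \right)} = 11 \left(\left(-4\right) 5 - 8\right) \left(-4\right) = 11 \left(-20 - 8\right) \left(-4\right) = 11 \left(-28\right) \left(-4\right) = \left(-308\right) \left(-4\right) = 1232$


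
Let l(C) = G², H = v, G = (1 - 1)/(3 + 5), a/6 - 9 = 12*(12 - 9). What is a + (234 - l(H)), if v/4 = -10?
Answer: 504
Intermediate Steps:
a = 270 (a = 54 + 6*(12*(12 - 9)) = 54 + 6*(12*3) = 54 + 6*36 = 54 + 216 = 270)
G = 0 (G = 0/8 = 0*(⅛) = 0)
v = -40 (v = 4*(-10) = -40)
H = -40
l(C) = 0 (l(C) = 0² = 0)
a + (234 - l(H)) = 270 + (234 - 1*0) = 270 + (234 + 0) = 270 + 234 = 504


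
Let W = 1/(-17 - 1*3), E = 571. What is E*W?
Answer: -571/20 ≈ -28.550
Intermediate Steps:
W = -1/20 (W = 1/(-17 - 3) = 1/(-20) = -1/20 ≈ -0.050000)
E*W = 571*(-1/20) = -571/20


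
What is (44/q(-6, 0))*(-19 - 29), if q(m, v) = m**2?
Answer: -176/3 ≈ -58.667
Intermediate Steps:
(44/q(-6, 0))*(-19 - 29) = (44/((-6)**2))*(-19 - 29) = (44/36)*(-48) = (44*(1/36))*(-48) = (11/9)*(-48) = -176/3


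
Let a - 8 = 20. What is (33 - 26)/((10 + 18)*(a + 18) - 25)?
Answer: 7/1263 ≈ 0.0055424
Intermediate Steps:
a = 28 (a = 8 + 20 = 28)
(33 - 26)/((10 + 18)*(a + 18) - 25) = (33 - 26)/((10 + 18)*(28 + 18) - 25) = 7/(28*46 - 25) = 7/(1288 - 25) = 7/1263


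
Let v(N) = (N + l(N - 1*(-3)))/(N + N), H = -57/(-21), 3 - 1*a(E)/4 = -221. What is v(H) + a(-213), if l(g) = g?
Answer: 34107/38 ≈ 897.55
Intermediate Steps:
a(E) = 896 (a(E) = 12 - 4*(-221) = 12 + 884 = 896)
H = 19/7 (H = -57*(-1/21) = 19/7 ≈ 2.7143)
v(N) = (3 + 2*N)/(2*N) (v(N) = (N + (N - 1*(-3)))/(N + N) = (N + (N + 3))/((2*N)) = (N + (3 + N))*(1/(2*N)) = (3 + 2*N)*(1/(2*N)) = (3 + 2*N)/(2*N))
v(H) + a(-213) = (3/2 + 19/7)/(19/7) + 896 = (7/19)*(59/14) + 896 = 59/38 + 896 = 34107/38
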